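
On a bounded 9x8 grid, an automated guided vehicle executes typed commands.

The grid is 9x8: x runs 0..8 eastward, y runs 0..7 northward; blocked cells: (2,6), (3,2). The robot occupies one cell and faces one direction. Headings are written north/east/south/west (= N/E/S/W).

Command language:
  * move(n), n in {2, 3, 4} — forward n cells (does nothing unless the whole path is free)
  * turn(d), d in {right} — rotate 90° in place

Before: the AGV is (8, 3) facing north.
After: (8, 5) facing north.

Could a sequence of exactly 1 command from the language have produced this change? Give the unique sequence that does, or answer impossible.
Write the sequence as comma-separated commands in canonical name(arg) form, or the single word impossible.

key: heading stays N — the single command does not turn
begin: (8, 3) facing north
[1] after move(2): (8, 5) facing north
no rival 1-sequence matches.

move(2)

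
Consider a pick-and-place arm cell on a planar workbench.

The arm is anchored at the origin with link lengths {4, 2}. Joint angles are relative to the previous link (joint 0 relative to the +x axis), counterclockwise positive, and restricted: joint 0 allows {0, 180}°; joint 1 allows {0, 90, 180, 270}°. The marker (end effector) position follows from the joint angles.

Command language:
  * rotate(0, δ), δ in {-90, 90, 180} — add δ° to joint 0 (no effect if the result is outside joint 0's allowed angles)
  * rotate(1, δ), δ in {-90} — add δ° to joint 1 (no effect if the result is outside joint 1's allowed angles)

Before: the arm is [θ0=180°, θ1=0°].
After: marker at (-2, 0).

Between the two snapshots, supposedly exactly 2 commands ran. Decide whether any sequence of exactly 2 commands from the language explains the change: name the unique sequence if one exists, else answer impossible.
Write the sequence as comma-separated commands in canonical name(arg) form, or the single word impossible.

begin: [θ0=180°, θ1=0°]
step 1 (rotate(1, -90)): [θ0=180°, θ1=270°]
step 2 (rotate(1, -90)): [θ0=180°, θ1=180°]
no other 2-command option fits: unique.

rotate(1, -90), rotate(1, -90)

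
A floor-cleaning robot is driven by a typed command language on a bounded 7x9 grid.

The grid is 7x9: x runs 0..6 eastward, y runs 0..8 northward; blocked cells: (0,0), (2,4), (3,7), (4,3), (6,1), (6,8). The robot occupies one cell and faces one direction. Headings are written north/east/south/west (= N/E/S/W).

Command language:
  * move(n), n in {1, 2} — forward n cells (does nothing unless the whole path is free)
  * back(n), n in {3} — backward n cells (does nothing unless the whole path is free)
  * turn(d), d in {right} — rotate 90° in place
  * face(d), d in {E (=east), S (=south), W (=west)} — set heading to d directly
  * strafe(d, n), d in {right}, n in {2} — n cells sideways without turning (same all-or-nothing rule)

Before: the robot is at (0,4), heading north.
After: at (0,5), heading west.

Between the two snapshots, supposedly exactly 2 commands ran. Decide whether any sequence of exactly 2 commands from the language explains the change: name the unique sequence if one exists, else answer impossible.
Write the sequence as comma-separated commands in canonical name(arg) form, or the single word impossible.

move(1), face(W)

key: position moved to (0,5) AND the heading swung to W — translation plus rotation needed
t0: at (0,4), heading north
[1] after move(1): at (0,5), heading north
[2] after face(W): at (0,5), heading west
no rival 2-sequence matches.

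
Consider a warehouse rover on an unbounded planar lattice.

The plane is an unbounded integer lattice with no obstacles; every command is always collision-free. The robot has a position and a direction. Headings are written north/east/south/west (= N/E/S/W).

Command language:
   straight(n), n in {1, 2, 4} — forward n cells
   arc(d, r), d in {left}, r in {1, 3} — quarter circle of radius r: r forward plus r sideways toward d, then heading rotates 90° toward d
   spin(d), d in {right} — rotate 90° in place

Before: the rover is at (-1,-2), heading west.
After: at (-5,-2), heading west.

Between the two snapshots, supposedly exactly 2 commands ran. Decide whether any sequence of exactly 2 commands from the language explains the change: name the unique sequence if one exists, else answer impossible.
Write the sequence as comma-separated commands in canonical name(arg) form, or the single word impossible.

straight(2), straight(2)

key: still facing W at the end — nothing in the sequence rotates
t0: at (-1,-2), heading west
step 1 (straight(2)): at (-3,-2), heading west
step 2 (straight(2)): at (-5,-2), heading west
uniquely the one of 36 2-step routes that fits.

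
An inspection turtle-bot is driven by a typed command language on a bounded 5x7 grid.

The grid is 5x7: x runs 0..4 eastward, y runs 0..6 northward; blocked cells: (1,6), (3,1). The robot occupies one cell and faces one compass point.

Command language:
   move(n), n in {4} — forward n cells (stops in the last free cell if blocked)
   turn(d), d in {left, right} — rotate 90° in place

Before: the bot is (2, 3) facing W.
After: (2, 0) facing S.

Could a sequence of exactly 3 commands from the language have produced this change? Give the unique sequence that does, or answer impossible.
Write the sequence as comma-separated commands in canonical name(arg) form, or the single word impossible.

key: position moved to (2,0) AND the heading swung to S — translation plus rotation needed
begin: (2, 3) facing W
[1] after turn(left): (2, 3) facing S
[2] after move(4): (2, 0) facing S
[3] after move(4): (2, 0) facing S
no other 3-command option fits: unique.

turn(left), move(4), move(4)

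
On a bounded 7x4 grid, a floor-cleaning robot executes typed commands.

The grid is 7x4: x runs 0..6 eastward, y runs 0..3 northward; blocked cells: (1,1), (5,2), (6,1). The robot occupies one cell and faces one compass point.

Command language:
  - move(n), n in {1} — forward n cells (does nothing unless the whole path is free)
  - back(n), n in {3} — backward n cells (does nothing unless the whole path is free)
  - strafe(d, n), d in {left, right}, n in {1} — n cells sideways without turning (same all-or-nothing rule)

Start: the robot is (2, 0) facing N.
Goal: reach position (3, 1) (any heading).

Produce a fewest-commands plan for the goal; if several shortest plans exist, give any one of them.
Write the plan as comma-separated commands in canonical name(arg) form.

t0: (2, 0) facing N
1. strafe(right, 1) → (3, 0) facing N
2. move(1) → (3, 1) facing N
no 1-step plan works, so 2 is optimal.

strafe(right, 1), move(1)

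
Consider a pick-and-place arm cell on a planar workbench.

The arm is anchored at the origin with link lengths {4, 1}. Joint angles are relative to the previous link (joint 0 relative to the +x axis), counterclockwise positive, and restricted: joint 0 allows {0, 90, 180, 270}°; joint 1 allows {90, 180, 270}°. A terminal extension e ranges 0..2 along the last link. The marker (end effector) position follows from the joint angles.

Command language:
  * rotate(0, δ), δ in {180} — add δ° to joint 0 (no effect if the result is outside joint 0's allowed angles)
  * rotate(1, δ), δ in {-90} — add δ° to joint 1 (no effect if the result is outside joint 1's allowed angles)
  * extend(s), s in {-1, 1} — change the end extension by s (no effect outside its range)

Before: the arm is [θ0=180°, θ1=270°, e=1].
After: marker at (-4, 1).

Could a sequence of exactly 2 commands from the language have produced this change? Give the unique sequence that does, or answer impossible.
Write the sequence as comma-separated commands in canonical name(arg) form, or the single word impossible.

extend(-1), extend(-1)

t0: [θ0=180°, θ1=270°, e=1]
step 1 (extend(-1)): [θ0=180°, θ1=270°, e=0]
step 2 (extend(-1)): [θ0=180°, θ1=270°, e=0]
uniquely the one of 16 2-step routes that fits.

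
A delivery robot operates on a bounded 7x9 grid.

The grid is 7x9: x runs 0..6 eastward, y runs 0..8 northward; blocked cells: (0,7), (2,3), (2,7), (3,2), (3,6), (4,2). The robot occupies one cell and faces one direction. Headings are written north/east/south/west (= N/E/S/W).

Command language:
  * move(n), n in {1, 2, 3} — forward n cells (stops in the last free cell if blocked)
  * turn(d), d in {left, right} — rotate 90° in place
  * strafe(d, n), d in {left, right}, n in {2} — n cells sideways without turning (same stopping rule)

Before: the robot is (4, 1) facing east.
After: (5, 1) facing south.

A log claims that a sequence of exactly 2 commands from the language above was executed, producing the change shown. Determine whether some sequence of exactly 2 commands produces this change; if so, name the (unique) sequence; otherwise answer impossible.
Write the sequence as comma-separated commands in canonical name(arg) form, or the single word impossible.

key: running turn(right) before move(1) would end elsewhere — order is forced
begin: (4, 1) facing east
[1] after move(1): (5, 1) facing east
[2] after turn(right): (5, 1) facing south
uniquely the one of 49 2-step routes that fits.

move(1), turn(right)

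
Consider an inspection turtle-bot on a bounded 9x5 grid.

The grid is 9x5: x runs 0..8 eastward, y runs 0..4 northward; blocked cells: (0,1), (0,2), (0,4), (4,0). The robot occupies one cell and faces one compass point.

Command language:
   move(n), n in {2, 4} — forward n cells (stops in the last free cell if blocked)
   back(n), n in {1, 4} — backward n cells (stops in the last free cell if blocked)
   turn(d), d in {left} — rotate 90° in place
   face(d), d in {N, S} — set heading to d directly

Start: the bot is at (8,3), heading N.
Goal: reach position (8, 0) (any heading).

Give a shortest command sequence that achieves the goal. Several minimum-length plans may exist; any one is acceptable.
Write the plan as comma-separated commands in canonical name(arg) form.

back(4)

from: at (8,3), heading N
1. back(4) → at (8,0), heading N
nothing shorter than 1 reaches the goal.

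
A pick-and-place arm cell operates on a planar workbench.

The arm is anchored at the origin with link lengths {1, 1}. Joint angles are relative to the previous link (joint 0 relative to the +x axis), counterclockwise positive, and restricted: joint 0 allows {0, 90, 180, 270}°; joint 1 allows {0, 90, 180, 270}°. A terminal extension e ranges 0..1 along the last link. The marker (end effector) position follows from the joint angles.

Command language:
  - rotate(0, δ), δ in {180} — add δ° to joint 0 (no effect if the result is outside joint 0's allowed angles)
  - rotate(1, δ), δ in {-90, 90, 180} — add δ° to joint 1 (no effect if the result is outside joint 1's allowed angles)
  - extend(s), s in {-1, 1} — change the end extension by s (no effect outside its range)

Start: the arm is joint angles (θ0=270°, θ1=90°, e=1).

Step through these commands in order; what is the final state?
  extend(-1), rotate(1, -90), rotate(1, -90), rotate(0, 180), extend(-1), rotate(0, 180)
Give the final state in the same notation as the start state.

t0: joint angles (θ0=270°, θ1=90°, e=1)
[1] after extend(-1): joint angles (θ0=270°, θ1=90°, e=0)
[2] after rotate(1, -90): joint angles (θ0=270°, θ1=0°, e=0)
[3] after rotate(1, -90): joint angles (θ0=270°, θ1=270°, e=0)
[4] after rotate(0, 180): joint angles (θ0=90°, θ1=270°, e=0)
[5] after extend(-1): joint angles (θ0=90°, θ1=270°, e=0)
[6] after rotate(0, 180): joint angles (θ0=270°, θ1=270°, e=0)

joint angles (θ0=270°, θ1=270°, e=0)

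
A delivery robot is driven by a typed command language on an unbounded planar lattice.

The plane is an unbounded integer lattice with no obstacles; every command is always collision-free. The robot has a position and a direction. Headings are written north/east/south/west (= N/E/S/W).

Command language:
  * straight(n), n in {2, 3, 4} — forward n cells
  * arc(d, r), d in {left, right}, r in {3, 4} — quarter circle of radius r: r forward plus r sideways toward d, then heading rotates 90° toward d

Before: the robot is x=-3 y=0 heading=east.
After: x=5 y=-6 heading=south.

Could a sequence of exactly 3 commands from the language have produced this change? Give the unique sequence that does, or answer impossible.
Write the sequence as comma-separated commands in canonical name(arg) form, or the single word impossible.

key: position moved to (5,-6) AND the heading swung to S — translation plus rotation needed
t0: x=-3 y=0 heading=east
step 1 (straight(4)): x=1 y=0 heading=east
step 2 (arc(right, 4)): x=5 y=-4 heading=south
step 3 (straight(2)): x=5 y=-6 heading=south
uniquely the one of 343 3-step routes that fits.

straight(4), arc(right, 4), straight(2)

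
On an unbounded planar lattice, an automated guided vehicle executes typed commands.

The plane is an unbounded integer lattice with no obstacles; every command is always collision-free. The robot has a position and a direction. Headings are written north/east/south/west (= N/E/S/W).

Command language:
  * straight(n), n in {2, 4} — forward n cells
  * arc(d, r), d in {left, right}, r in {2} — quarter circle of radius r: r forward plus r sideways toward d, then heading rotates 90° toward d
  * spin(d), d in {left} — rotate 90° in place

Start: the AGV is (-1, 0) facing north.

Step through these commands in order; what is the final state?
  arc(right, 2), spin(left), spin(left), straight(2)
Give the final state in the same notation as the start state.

(-1, 2) facing west

from: (-1, 0) facing north
1. arc(right, 2) → (1, 2) facing east
2. spin(left) → (1, 2) facing north
3. spin(left) → (1, 2) facing west
4. straight(2) → (-1, 2) facing west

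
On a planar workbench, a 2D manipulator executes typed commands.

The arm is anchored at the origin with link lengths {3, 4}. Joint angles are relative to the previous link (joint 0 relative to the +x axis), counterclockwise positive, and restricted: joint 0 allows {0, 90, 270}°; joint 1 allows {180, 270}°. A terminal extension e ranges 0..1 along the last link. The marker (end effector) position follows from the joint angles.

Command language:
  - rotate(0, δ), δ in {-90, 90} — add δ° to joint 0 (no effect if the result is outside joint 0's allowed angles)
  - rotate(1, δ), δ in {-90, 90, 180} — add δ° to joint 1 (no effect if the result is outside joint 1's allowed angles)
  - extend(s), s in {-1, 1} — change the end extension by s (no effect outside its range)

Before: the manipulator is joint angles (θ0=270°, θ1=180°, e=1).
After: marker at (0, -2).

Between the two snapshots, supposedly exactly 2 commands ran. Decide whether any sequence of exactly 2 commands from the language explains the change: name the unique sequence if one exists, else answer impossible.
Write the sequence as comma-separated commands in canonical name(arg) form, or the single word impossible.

start: joint angles (θ0=270°, θ1=180°, e=1)
1. rotate(0, 90) → joint angles (θ0=0°, θ1=180°, e=1)
2. rotate(0, 90) → joint angles (θ0=90°, θ1=180°, e=1)
all 49 alternatives checked — unique.

rotate(0, 90), rotate(0, 90)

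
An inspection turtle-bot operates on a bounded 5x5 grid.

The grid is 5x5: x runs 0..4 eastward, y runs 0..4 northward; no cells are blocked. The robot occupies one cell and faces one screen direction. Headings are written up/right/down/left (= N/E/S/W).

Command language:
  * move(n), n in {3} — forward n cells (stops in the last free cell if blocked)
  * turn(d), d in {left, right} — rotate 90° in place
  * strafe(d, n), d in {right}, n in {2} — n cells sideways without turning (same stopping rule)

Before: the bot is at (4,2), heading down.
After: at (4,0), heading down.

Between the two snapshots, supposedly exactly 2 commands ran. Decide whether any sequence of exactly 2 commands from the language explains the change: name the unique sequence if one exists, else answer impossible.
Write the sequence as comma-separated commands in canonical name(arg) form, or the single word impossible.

key: heading stays S — no command in the sequence turns
initial: at (4,2), heading down
t=1 move(3) ⇒ at (4,0), heading down
t=2 move(3) ⇒ at (4,0), heading down
all 16 alternatives checked — unique.

move(3), move(3)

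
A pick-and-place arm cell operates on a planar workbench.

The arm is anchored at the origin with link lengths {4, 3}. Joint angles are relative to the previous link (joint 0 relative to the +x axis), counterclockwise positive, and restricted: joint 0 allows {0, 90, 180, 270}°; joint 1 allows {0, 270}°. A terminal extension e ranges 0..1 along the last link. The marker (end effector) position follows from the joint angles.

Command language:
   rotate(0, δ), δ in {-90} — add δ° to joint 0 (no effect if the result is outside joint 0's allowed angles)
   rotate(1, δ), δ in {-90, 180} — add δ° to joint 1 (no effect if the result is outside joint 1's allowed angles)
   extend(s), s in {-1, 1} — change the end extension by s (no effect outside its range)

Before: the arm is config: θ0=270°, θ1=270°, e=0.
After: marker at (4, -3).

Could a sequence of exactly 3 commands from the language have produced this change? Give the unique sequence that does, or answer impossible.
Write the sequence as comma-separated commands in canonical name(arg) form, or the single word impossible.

rotate(0, -90), rotate(0, -90), rotate(0, -90)

t0: config: θ0=270°, θ1=270°, e=0
1. rotate(0, -90) → config: θ0=180°, θ1=270°, e=0
2. rotate(0, -90) → config: θ0=90°, θ1=270°, e=0
3. rotate(0, -90) → config: θ0=0°, θ1=270°, e=0
no other 3-command option fits: unique.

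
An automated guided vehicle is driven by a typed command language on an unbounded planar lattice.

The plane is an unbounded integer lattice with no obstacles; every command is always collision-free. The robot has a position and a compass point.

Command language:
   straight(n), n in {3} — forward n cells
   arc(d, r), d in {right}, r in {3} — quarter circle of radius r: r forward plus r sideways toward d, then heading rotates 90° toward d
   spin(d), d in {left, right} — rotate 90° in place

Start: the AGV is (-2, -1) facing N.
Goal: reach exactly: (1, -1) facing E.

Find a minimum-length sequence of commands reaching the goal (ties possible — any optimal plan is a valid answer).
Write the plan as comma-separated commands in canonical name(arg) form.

t0: (-2, -1) facing N
t=1 spin(right) ⇒ (-2, -1) facing E
t=2 straight(3) ⇒ (1, -1) facing E
nothing shorter than 2 reaches the goal.

spin(right), straight(3)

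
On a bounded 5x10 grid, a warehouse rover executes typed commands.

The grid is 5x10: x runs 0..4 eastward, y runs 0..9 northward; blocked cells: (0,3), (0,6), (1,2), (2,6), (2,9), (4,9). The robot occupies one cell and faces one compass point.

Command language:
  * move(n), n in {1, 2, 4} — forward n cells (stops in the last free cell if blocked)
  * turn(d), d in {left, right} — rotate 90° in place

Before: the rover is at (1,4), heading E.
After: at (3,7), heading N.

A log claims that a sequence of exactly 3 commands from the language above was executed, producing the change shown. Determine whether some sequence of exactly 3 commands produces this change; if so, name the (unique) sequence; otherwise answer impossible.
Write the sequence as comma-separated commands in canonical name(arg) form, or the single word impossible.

every 3-command combo misses the target.

impossible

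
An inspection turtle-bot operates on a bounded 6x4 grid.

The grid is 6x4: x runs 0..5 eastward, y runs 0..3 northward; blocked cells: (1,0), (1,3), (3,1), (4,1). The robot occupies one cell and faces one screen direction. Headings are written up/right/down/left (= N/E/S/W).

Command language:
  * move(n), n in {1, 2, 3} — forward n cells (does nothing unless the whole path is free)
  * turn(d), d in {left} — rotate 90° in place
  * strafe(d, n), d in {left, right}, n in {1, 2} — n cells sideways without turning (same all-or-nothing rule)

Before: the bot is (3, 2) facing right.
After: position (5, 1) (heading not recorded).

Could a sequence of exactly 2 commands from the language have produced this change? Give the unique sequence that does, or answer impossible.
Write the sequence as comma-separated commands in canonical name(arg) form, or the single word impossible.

move(2), strafe(right, 1)

key: order matters: swapping move(2) and strafe(right, 1) lands elsewhere
initial: (3, 2) facing right
[1] after move(2): (5, 2) facing right
[2] after strafe(right, 1): (5, 1) facing right
no rival 2-sequence matches.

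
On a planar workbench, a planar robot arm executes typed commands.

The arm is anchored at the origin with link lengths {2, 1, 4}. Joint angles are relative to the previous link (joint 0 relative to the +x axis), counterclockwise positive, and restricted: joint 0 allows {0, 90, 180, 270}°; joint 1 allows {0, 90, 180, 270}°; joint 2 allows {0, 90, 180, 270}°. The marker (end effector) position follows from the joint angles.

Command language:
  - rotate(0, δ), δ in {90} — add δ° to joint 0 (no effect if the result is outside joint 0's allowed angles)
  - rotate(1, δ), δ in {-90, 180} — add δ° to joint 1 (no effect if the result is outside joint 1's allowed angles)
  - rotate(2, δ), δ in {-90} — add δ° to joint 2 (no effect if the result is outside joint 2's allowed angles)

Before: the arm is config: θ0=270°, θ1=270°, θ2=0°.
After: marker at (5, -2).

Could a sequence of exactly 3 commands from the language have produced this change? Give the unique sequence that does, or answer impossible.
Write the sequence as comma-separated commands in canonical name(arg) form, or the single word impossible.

from: config: θ0=270°, θ1=270°, θ2=0°
t=1 rotate(1, 180) ⇒ config: θ0=270°, θ1=90°, θ2=0°
t=2 rotate(1, 180) ⇒ config: θ0=270°, θ1=270°, θ2=0°
t=3 rotate(1, 180) ⇒ config: θ0=270°, θ1=90°, θ2=0°
no rival 3-sequence matches.

rotate(1, 180), rotate(1, 180), rotate(1, 180)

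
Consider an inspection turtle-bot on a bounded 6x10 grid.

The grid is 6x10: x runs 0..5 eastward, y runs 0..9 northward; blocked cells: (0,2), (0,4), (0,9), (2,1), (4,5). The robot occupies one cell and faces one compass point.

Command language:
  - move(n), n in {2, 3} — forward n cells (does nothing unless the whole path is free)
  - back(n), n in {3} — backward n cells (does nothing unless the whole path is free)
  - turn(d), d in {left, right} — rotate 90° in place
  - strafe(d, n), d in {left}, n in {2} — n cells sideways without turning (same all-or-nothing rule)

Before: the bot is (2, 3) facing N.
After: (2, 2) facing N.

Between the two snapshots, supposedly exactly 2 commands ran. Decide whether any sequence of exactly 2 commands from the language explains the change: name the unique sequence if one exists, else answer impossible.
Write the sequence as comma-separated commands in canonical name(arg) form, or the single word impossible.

key: order matters: swapping move(2) and back(3) lands elsewhere
t0: (2, 3) facing N
t=1 move(2) ⇒ (2, 5) facing N
t=2 back(3) ⇒ (2, 2) facing N
no other 2-command option fits: unique.

move(2), back(3)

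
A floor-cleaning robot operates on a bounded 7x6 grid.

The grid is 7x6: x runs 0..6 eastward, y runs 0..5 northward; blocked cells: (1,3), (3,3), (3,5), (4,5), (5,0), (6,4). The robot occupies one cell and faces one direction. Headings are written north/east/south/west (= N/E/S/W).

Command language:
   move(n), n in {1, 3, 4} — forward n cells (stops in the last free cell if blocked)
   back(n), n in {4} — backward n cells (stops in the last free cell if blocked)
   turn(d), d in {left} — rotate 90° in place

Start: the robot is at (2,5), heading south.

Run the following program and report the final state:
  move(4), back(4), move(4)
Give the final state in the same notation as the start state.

at (2,1), heading south

begin: at (2,5), heading south
[1] after move(4): at (2,1), heading south
[2] after back(4): at (2,5), heading south
[3] after move(4): at (2,1), heading south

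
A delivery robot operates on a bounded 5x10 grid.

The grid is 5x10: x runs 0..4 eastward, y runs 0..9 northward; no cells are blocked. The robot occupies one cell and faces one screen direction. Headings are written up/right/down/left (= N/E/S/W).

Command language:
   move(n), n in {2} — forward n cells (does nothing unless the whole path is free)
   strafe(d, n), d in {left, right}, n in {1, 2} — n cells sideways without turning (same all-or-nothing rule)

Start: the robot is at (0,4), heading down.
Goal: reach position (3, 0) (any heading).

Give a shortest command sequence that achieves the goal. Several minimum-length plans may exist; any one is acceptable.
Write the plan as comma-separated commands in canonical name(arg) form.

move(2), move(2), strafe(left, 1), strafe(left, 2)

from: at (0,4), heading down
step 1 (move(2)): at (0,2), heading down
step 2 (move(2)): at (0,0), heading down
step 3 (strafe(left, 1)): at (1,0), heading down
step 4 (strafe(left, 2)): at (3,0), heading down
shorter routes all fall short; 4 is best.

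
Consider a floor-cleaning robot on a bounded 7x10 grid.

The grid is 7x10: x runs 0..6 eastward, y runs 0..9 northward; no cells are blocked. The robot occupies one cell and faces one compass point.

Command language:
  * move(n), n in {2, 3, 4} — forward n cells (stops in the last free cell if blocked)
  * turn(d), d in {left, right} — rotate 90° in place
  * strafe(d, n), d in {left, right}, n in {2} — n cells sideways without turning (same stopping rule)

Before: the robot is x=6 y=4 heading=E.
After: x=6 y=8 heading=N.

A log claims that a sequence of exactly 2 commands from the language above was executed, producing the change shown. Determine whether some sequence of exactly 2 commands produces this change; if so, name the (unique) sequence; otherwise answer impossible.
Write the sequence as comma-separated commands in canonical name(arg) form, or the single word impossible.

key: running move(4) before turn(left) would end elsewhere — order is forced
from: x=6 y=4 heading=E
1. turn(left) → x=6 y=4 heading=N
2. move(4) → x=6 y=8 heading=N
uniquely the one of 49 2-step routes that fits.

turn(left), move(4)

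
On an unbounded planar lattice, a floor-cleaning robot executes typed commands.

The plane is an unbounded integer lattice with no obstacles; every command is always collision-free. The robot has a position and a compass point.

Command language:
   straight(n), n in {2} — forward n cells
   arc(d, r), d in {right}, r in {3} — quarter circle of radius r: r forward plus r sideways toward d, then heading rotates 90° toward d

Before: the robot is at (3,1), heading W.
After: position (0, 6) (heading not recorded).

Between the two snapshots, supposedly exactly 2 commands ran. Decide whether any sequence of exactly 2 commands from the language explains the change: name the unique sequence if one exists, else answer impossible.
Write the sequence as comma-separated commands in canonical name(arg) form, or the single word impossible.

key: running straight(2) before arc(right, 3) would end elsewhere — order is forced
begin: at (3,1), heading W
t=1 arc(right, 3) ⇒ at (0,4), heading N
t=2 straight(2) ⇒ at (0,6), heading N
uniquely the one of 4 2-step routes that fits.

arc(right, 3), straight(2)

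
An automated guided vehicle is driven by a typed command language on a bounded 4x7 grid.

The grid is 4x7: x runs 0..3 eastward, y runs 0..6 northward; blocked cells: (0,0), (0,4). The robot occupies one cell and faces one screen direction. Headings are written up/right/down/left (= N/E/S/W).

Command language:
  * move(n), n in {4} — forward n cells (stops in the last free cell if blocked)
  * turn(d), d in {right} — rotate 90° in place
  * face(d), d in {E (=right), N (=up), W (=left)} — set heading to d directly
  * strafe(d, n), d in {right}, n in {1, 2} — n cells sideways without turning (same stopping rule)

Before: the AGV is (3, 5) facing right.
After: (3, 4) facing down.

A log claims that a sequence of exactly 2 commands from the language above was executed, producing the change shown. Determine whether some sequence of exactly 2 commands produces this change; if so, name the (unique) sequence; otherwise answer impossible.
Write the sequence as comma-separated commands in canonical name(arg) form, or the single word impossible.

strafe(right, 1), turn(right)

key: cell and facing (now S) both changed — the 2 commands mix motion and turning
initial: (3, 5) facing right
[1] after strafe(right, 1): (3, 4) facing right
[2] after turn(right): (3, 4) facing down
all 49 alternatives checked — unique.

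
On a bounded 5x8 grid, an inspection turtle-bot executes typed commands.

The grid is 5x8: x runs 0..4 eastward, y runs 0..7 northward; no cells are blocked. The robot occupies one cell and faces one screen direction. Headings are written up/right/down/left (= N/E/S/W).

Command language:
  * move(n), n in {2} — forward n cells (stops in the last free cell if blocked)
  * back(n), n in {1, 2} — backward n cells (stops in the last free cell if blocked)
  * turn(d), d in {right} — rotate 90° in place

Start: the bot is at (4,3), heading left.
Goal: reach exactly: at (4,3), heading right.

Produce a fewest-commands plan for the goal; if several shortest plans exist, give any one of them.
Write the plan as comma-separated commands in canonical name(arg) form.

turn(right), turn(right)

t0: at (4,3), heading left
1. turn(right) → at (4,3), heading up
2. turn(right) → at (4,3), heading right
no 1-step plan works, so 2 is optimal.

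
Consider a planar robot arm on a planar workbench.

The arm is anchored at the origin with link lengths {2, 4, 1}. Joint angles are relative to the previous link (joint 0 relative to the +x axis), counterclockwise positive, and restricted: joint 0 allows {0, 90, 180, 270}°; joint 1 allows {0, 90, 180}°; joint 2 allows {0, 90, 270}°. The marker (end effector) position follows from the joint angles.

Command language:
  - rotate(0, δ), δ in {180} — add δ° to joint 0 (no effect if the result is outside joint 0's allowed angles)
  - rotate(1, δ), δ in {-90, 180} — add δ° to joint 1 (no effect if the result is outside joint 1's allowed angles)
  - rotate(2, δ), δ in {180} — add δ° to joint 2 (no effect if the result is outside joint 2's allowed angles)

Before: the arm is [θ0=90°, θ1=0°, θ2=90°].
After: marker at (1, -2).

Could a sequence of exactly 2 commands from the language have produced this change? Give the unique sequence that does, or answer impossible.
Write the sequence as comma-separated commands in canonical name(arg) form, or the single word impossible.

rotate(1, -90), rotate(1, 180)

key: running rotate(1, 180) before rotate(1, -90) would end elsewhere — order is forced
initial: [θ0=90°, θ1=0°, θ2=90°]
[1] after rotate(1, -90): [θ0=90°, θ1=0°, θ2=90°]
[2] after rotate(1, 180): [θ0=90°, θ1=180°, θ2=90°]
uniquely the one of 16 2-step routes that fits.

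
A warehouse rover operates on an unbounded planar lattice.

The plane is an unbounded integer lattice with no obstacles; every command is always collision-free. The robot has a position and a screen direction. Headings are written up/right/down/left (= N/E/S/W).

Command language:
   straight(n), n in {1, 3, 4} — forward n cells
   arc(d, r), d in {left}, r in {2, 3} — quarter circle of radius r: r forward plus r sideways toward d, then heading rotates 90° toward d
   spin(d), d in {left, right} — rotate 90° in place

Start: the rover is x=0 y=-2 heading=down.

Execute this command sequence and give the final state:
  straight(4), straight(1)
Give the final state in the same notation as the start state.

initial: x=0 y=-2 heading=down
step 1 (straight(4)): x=0 y=-6 heading=down
step 2 (straight(1)): x=0 y=-7 heading=down

x=0 y=-7 heading=down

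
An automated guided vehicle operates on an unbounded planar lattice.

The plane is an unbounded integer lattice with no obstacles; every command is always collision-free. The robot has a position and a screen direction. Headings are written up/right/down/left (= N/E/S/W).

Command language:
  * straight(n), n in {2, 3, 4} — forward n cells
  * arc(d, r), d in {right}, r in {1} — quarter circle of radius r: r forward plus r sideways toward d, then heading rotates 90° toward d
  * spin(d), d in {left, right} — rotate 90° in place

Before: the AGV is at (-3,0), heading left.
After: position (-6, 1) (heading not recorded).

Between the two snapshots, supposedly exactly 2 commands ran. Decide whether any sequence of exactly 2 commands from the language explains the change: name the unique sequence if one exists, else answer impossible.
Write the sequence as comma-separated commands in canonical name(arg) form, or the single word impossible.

straight(2), arc(right, 1)

key: order matters: swapping straight(2) and arc(right, 1) lands elsewhere
start: at (-3,0), heading left
step 1 (straight(2)): at (-5,0), heading left
step 2 (arc(right, 1)): at (-6,1), heading up
no other 2-command option fits: unique.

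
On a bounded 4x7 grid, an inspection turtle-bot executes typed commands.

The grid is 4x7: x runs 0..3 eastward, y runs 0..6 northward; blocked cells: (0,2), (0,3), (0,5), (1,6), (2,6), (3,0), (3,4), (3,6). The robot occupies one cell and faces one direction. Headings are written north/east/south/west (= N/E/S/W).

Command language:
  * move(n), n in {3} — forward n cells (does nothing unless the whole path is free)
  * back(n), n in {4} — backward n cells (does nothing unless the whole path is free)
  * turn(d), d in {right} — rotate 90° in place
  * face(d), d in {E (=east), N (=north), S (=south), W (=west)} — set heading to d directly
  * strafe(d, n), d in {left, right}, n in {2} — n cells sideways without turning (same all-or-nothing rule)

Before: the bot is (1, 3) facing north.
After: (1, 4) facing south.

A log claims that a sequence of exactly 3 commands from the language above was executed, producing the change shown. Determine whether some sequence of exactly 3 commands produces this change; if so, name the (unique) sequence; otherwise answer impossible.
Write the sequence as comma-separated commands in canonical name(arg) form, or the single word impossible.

key: order matters: swapping face(S) and back(4) lands elsewhere
t0: (1, 3) facing north
t=1 face(S) ⇒ (1, 3) facing south
t=2 move(3) ⇒ (1, 0) facing south
t=3 back(4) ⇒ (1, 4) facing south
all 729 alternatives checked — unique.

face(S), move(3), back(4)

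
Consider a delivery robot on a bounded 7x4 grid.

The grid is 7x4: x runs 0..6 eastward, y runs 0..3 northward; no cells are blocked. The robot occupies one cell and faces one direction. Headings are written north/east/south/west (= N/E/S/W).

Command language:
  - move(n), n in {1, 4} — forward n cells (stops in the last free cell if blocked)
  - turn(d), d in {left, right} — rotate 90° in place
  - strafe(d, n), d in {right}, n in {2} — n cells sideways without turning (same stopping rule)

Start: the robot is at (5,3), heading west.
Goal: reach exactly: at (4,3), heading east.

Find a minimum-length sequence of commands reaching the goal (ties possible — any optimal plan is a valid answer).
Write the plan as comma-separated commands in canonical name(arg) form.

t0: at (5,3), heading west
[1] after move(1): at (4,3), heading west
[2] after turn(left): at (4,3), heading south
[3] after turn(left): at (4,3), heading east
nothing shorter than 3 reaches the goal.

move(1), turn(left), turn(left)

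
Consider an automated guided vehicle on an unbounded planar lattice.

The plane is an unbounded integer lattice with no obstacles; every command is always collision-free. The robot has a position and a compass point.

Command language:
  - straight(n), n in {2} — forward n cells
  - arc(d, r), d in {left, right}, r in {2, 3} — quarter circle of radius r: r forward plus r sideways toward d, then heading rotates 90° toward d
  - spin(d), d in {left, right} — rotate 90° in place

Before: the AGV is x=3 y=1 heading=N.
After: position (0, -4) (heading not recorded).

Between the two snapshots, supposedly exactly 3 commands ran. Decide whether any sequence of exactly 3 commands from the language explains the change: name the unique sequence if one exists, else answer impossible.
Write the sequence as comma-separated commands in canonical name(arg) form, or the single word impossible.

spin(left), arc(left, 3), straight(2)

key: running straight(2) before spin(left) would end elsewhere — order is forced
start: x=3 y=1 heading=N
t=1 spin(left) ⇒ x=3 y=1 heading=W
t=2 arc(left, 3) ⇒ x=0 y=-2 heading=S
t=3 straight(2) ⇒ x=0 y=-4 heading=S
all 343 alternatives checked — unique.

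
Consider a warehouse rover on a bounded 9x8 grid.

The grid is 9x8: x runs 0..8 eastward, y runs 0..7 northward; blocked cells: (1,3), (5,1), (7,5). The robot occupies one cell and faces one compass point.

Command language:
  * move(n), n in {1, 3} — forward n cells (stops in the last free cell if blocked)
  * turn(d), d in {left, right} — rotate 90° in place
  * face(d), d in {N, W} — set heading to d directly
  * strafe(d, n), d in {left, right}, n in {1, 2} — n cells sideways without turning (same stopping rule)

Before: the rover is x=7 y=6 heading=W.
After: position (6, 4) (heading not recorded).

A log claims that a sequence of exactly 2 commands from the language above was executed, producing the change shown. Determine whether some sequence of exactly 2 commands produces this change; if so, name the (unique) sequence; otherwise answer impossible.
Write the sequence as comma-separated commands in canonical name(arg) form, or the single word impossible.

move(1), strafe(left, 2)

key: order matters: swapping move(1) and strafe(left, 2) lands elsewhere
begin: x=7 y=6 heading=W
1. move(1) → x=6 y=6 heading=W
2. strafe(left, 2) → x=6 y=4 heading=W
uniquely the one of 100 2-step routes that fits.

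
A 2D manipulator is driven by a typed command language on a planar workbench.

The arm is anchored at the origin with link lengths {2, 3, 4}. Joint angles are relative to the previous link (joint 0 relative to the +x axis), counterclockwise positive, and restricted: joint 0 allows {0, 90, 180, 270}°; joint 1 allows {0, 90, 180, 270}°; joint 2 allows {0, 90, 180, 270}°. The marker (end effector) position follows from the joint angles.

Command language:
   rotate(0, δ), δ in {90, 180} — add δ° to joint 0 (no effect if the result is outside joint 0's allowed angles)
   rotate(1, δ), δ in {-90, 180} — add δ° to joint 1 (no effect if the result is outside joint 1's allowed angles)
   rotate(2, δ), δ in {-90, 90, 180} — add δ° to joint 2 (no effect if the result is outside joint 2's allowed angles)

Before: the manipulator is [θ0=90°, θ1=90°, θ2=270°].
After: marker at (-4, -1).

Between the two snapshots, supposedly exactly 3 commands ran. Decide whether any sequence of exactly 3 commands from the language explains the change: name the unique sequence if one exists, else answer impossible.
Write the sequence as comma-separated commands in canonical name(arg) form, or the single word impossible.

t0: [θ0=90°, θ1=90°, θ2=270°]
step 1 (rotate(1, -90)): [θ0=90°, θ1=0°, θ2=270°]
step 2 (rotate(1, -90)): [θ0=90°, θ1=270°, θ2=270°]
step 3 (rotate(1, -90)): [θ0=90°, θ1=180°, θ2=270°]
no other 3-command option fits: unique.

rotate(1, -90), rotate(1, -90), rotate(1, -90)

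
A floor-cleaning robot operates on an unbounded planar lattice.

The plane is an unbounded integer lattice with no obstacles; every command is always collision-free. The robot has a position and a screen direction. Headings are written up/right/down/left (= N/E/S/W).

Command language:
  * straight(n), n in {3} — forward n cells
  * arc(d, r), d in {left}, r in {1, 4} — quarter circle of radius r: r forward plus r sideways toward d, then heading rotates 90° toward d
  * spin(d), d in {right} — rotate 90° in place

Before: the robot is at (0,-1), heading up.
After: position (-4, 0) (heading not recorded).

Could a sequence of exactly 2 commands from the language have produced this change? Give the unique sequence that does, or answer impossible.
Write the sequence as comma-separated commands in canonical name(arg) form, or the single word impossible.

arc(left, 1), straight(3)

key: running straight(3) before arc(left, 1) would end elsewhere — order is forced
start: at (0,-1), heading up
[1] after arc(left, 1): at (-1,0), heading left
[2] after straight(3): at (-4,0), heading left
uniquely the one of 16 2-step routes that fits.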